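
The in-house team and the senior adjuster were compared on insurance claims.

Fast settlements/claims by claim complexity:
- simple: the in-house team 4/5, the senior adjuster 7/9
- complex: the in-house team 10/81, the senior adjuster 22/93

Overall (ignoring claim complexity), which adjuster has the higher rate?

the senior adjuster

Simple: the in-house team 4/5 = 80.0%, the senior adjuster 7/9 = 77.8% → the in-house team
Complex: the in-house team 10/81 = 12.3%, the senior adjuster 22/93 = 23.7% → the senior adjuster
Overall: the in-house team 14/86 = 16.3%, the senior adjuster 29/102 = 28.4% → the senior adjuster
(Neither sweeps every claim group, but the senior adjuster has the higher pooled rate.)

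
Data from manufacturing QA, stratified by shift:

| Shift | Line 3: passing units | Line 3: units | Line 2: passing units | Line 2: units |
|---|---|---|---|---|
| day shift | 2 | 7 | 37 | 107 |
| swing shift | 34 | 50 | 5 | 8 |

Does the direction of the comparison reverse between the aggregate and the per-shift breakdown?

Day shift: Line 3 2/7 = 28.6%, Line 2 37/107 = 34.6% → Line 2
Swing shift: Line 3 34/50 = 68.0%, Line 2 5/8 = 62.5% → Line 3
Overall: Line 3 36/57 = 63.2%, Line 2 42/115 = 36.5% → Line 3
Neither sweeps: Line 3 wins 1 of 2 groups, Line 2 wins 1. Line 3 wins overall but not every group — no Simpson reversal.

No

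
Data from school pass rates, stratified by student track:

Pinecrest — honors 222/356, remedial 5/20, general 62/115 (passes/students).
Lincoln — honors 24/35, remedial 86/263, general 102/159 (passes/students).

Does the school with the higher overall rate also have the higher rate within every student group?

No

Honors: Pinecrest 222/356 = 62.4%, Lincoln 24/35 = 68.6% → Lincoln
Remedial: Pinecrest 5/20 = 25.0%, Lincoln 86/263 = 32.7% → Lincoln
General: Pinecrest 62/115 = 53.9%, Lincoln 102/159 = 64.2% → Lincoln
Overall: Pinecrest 289/491 = 58.9%, Lincoln 212/457 = 46.4% → Pinecrest
Lincoln wins each student group but Pinecrest wins overall — the comparison reverses. Lincoln's students skew toward remedial, which has a lower base rate.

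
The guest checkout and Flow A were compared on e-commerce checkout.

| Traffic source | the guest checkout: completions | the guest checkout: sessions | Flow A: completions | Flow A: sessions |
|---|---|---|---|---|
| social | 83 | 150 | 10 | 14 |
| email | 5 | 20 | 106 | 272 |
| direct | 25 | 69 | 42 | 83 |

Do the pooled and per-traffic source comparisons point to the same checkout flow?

No

Social: the guest checkout 83/150 = 55.3%, Flow A 10/14 = 71.4% → Flow A
Email: the guest checkout 5/20 = 25.0%, Flow A 106/272 = 39.0% → Flow A
Direct: the guest checkout 25/69 = 36.2%, Flow A 42/83 = 50.6% → Flow A
Overall: the guest checkout 113/239 = 47.3%, Flow A 158/369 = 42.8% → the guest checkout
Flow A wins each traffic group but the guest checkout wins overall — the comparison reverses. Flow A's sessions skew toward email, which has a lower base rate.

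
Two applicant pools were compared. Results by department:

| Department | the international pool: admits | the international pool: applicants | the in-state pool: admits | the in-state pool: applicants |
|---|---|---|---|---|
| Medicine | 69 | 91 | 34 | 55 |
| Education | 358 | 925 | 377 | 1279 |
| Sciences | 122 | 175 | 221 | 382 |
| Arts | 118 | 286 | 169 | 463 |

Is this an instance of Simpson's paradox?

No

Medicine: the international pool 69/91 = 75.8%, the in-state pool 34/55 = 61.8% → the international pool
Education: the international pool 358/925 = 38.7%, the in-state pool 377/1279 = 29.5% → the international pool
Sciences: the international pool 122/175 = 69.7%, the in-state pool 221/382 = 57.9% → the international pool
Arts: the international pool 118/286 = 41.3%, the in-state pool 169/463 = 36.5% → the international pool
Overall: the international pool 667/1477 = 45.2%, the in-state pool 801/2179 = 36.8% → the international pool
The international pool wins overall and in every department group — no reversal.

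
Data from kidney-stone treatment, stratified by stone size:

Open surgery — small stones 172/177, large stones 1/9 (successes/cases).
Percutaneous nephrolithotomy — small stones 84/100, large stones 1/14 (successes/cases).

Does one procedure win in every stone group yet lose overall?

Small stones: open surgery 172/177 = 97.2%, percutaneous nephrolithotomy 84/100 = 84.0% → open surgery
Large stones: open surgery 1/9 = 11.1%, percutaneous nephrolithotomy 1/14 = 7.1% → open surgery
Overall: open surgery 173/186 = 93.0%, percutaneous nephrolithotomy 85/114 = 74.6% → open surgery
Open surgery wins overall and in every stone group — no reversal.

No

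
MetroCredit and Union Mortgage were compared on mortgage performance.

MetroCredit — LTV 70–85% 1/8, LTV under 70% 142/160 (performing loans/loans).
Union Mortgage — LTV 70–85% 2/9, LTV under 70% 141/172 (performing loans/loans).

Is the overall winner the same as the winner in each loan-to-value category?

No

LTV 70–85%: MetroCredit 1/8 = 12.5%, Union Mortgage 2/9 = 22.2% → Union Mortgage
LTV under 70%: MetroCredit 142/160 = 88.8%, Union Mortgage 141/172 = 82.0% → MetroCredit
Overall: MetroCredit 143/168 = 85.1%, Union Mortgage 143/181 = 79.0% → MetroCredit
Neither sweeps: MetroCredit wins 1 of 2 groups, Union Mortgage wins 1. MetroCredit wins overall but not every group — no Simpson reversal.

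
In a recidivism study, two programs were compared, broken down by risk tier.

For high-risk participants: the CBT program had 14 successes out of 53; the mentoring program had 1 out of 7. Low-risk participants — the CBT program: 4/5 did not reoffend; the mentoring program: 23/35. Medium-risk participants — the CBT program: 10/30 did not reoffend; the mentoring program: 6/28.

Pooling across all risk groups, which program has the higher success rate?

High-risk: the CBT program 14/53 = 26.4%, the mentoring program 1/7 = 14.3% → the CBT program
Low-risk: the CBT program 4/5 = 80.0%, the mentoring program 23/35 = 65.7% → the CBT program
Medium-risk: the CBT program 10/30 = 33.3%, the mentoring program 6/28 = 21.4% → the CBT program
Overall: the CBT program 28/88 = 31.8%, the mentoring program 30/70 = 42.9% → the mentoring program
(The CBT program wins every risk group but the mentoring program wins overall — the CBT program's participants skew toward the low-rate high-risk group.)

the mentoring program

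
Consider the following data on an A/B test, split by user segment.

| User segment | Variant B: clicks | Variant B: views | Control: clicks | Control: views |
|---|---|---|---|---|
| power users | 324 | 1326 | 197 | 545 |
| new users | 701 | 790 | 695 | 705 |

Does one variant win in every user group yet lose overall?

Power users: Variant B 324/1326 = 24.4%, Control 197/545 = 36.1% → Control
New users: Variant B 701/790 = 88.7%, Control 695/705 = 98.6% → Control
Overall: Variant B 1025/2116 = 48.4%, Control 892/1250 = 71.4% → Control
Control wins overall and in every user group — no reversal.

No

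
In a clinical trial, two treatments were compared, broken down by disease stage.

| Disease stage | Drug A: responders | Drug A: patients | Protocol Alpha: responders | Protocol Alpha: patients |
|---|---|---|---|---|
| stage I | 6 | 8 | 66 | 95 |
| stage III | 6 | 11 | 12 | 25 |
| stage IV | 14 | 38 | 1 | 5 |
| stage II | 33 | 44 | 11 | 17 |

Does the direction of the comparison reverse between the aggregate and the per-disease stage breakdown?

Yes

Stage I: Drug A 6/8 = 75.0%, Protocol Alpha 66/95 = 69.5% → Drug A
Stage III: Drug A 6/11 = 54.5%, Protocol Alpha 12/25 = 48.0% → Drug A
Stage IV: Drug A 14/38 = 36.8%, Protocol Alpha 1/5 = 20.0% → Drug A
Stage II: Drug A 33/44 = 75.0%, Protocol Alpha 11/17 = 64.7% → Drug A
Overall: Drug A 59/101 = 58.4%, Protocol Alpha 90/142 = 63.4% → Protocol Alpha
Drug A wins each disease group but Protocol Alpha wins overall — the comparison reverses. Drug A's patients skew toward stage IV, which has a lower base rate.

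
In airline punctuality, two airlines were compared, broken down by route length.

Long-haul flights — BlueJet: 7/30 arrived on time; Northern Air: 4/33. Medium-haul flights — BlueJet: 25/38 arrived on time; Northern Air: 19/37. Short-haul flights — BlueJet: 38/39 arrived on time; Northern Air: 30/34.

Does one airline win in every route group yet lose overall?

No

Long-haul: BlueJet 7/30 = 23.3%, Northern Air 4/33 = 12.1% → BlueJet
Medium-haul: BlueJet 25/38 = 65.8%, Northern Air 19/37 = 51.4% → BlueJet
Short-haul: BlueJet 38/39 = 97.4%, Northern Air 30/34 = 88.2% → BlueJet
Overall: BlueJet 70/107 = 65.4%, Northern Air 53/104 = 51.0% → BlueJet
BlueJet wins overall and in every route group — no reversal.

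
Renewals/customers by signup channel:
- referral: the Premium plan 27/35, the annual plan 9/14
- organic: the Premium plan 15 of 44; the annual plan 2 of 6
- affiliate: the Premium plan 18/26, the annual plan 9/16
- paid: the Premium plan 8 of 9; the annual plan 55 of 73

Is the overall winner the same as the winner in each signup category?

No

Referral: the Premium plan 27/35 = 77.1%, the annual plan 9/14 = 64.3% → the Premium plan
Organic: the Premium plan 15/44 = 34.1%, the annual plan 2/6 = 33.3% → the Premium plan
Affiliate: the Premium plan 18/26 = 69.2%, the annual plan 9/16 = 56.2% → the Premium plan
Paid: the Premium plan 8/9 = 88.9%, the annual plan 55/73 = 75.3% → the Premium plan
Overall: the Premium plan 68/114 = 59.6%, the annual plan 75/109 = 68.8% → the annual plan
The Premium plan wins each signup group but the annual plan wins overall — the comparison reverses. The Premium plan's customers skew toward organic, which has a lower base rate.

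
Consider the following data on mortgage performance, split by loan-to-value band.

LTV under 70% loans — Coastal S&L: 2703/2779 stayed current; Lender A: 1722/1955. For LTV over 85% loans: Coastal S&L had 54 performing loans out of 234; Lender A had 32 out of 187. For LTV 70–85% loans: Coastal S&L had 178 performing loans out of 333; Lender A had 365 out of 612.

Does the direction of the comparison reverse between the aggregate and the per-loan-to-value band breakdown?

No

LTV under 70%: Coastal S&L 2703/2779 = 97.3%, Lender A 1722/1955 = 88.1% → Coastal S&L
LTV over 85%: Coastal S&L 54/234 = 23.1%, Lender A 32/187 = 17.1% → Coastal S&L
LTV 70–85%: Coastal S&L 178/333 = 53.5%, Lender A 365/612 = 59.6% → Lender A
Overall: Coastal S&L 2935/3346 = 87.7%, Lender A 2119/2754 = 76.9% → Coastal S&L
Neither sweeps: Coastal S&L wins 2 of 3 groups, Lender A wins 1. Coastal S&L wins overall but not every group — no Simpson reversal.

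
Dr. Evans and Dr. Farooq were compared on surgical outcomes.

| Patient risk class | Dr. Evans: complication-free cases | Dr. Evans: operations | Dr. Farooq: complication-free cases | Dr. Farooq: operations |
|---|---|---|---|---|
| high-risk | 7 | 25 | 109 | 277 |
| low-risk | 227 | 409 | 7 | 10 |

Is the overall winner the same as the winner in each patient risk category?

High-risk: Dr. Evans 7/25 = 28.0%, Dr. Farooq 109/277 = 39.4% → Dr. Farooq
Low-risk: Dr. Evans 227/409 = 55.5%, Dr. Farooq 7/10 = 70.0% → Dr. Farooq
Overall: Dr. Evans 234/434 = 53.9%, Dr. Farooq 116/287 = 40.4% → Dr. Evans
Dr. Farooq wins each patient risk group but Dr. Evans wins overall — the comparison reverses. Dr. Farooq's operations skew toward high-risk, which has a lower base rate.

No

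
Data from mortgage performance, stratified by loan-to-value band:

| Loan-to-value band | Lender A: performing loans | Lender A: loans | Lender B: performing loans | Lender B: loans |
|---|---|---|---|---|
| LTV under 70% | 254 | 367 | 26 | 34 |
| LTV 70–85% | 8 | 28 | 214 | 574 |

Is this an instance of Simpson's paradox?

Yes

LTV under 70%: Lender A 254/367 = 69.2%, Lender B 26/34 = 76.5% → Lender B
LTV 70–85%: Lender A 8/28 = 28.6%, Lender B 214/574 = 37.3% → Lender B
Overall: Lender A 262/395 = 66.3%, Lender B 240/608 = 39.5% → Lender A
Lender B wins each loan-to-value group but Lender A wins overall — the comparison reverses. Lender B's loans skew toward LTV 70–85%, which has a lower base rate.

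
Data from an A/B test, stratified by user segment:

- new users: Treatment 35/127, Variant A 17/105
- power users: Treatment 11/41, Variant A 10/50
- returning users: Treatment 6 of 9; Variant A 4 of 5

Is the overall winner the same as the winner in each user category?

New users: Treatment 35/127 = 27.6%, Variant A 17/105 = 16.2% → Treatment
Power users: Treatment 11/41 = 26.8%, Variant A 10/50 = 20.0% → Treatment
Returning users: Treatment 6/9 = 66.7%, Variant A 4/5 = 80.0% → Variant A
Overall: Treatment 52/177 = 29.4%, Variant A 31/160 = 19.4% → Treatment
Neither sweeps: Treatment wins 2 of 3 groups, Variant A wins 1. Treatment wins overall but not every group — no Simpson reversal.

No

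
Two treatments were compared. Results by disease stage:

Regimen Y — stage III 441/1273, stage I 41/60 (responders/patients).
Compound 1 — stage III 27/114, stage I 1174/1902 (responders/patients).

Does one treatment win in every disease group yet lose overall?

Yes

Stage III: Regimen Y 441/1273 = 34.6%, Compound 1 27/114 = 23.7% → Regimen Y
Stage I: Regimen Y 41/60 = 68.3%, Compound 1 1174/1902 = 61.7% → Regimen Y
Overall: Regimen Y 482/1333 = 36.2%, Compound 1 1201/2016 = 59.6% → Compound 1
Regimen Y wins each disease group but Compound 1 wins overall — the comparison reverses. Regimen Y's patients skew toward stage III, which has a lower base rate.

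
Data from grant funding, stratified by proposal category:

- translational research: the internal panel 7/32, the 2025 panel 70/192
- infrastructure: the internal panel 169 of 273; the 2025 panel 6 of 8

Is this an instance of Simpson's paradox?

Translational research: the internal panel 7/32 = 21.9%, the 2025 panel 70/192 = 36.5% → the 2025 panel
Infrastructure: the internal panel 169/273 = 61.9%, the 2025 panel 6/8 = 75.0% → the 2025 panel
Overall: the internal panel 176/305 = 57.7%, the 2025 panel 76/200 = 38.0% → the internal panel
The 2025 panel wins each proposal group but the internal panel wins overall — the comparison reverses. The 2025 panel's proposals skew toward translational research, which has a lower base rate.

Yes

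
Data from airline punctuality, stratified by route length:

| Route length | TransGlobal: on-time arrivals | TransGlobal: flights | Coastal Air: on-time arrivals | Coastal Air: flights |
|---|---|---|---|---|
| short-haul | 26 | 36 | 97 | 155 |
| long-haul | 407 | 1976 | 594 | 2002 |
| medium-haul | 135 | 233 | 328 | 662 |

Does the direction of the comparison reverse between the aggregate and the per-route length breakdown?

No

Short-haul: TransGlobal 26/36 = 72.2%, Coastal Air 97/155 = 62.6% → TransGlobal
Long-haul: TransGlobal 407/1976 = 20.6%, Coastal Air 594/2002 = 29.7% → Coastal Air
Medium-haul: TransGlobal 135/233 = 57.9%, Coastal Air 328/662 = 49.5% → TransGlobal
Overall: TransGlobal 568/2245 = 25.3%, Coastal Air 1019/2819 = 36.1% → Coastal Air
Neither sweeps: TransGlobal wins 2 of 3 groups, Coastal Air wins 1. Coastal Air wins overall but not every group — no Simpson reversal.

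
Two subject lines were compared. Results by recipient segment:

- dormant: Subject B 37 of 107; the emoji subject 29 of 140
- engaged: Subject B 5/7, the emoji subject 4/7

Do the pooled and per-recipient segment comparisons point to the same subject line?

Dormant: Subject B 37/107 = 34.6%, the emoji subject 29/140 = 20.7% → Subject B
Engaged: Subject B 5/7 = 71.4%, the emoji subject 4/7 = 57.1% → Subject B
Overall: Subject B 42/114 = 36.8%, the emoji subject 33/147 = 22.4% → Subject B
Subject B wins overall and in every recipient group — no reversal.

Yes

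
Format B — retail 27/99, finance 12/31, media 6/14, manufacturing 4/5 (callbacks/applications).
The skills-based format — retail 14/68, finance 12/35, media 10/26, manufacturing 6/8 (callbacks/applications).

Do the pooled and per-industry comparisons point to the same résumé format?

Yes

Retail: Format B 27/99 = 27.3%, the skills-based format 14/68 = 20.6% → Format B
Finance: Format B 12/31 = 38.7%, the skills-based format 12/35 = 34.3% → Format B
Media: Format B 6/14 = 42.9%, the skills-based format 10/26 = 38.5% → Format B
Manufacturing: Format B 4/5 = 80.0%, the skills-based format 6/8 = 75.0% → Format B
Overall: Format B 49/149 = 32.9%, the skills-based format 42/137 = 30.7% → Format B
Format B wins overall and in every industry group — no reversal.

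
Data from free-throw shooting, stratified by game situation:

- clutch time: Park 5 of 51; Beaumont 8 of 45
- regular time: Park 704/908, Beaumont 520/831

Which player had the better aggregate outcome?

Park

Clutch time: Park 5/51 = 9.8%, Beaumont 8/45 = 17.8% → Beaumont
Regular time: Park 704/908 = 77.5%, Beaumont 520/831 = 62.6% → Park
Overall: Park 709/959 = 73.9%, Beaumont 528/876 = 60.3% → Park
(Neither sweeps every game group, but Park has the higher pooled rate.)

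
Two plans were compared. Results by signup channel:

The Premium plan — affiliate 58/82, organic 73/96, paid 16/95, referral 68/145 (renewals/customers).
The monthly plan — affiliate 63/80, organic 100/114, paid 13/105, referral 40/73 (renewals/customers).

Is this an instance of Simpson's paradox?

No

Affiliate: the Premium plan 58/82 = 70.7%, the monthly plan 63/80 = 78.8% → the monthly plan
Organic: the Premium plan 73/96 = 76.0%, the monthly plan 100/114 = 87.7% → the monthly plan
Paid: the Premium plan 16/95 = 16.8%, the monthly plan 13/105 = 12.4% → the Premium plan
Referral: the Premium plan 68/145 = 46.9%, the monthly plan 40/73 = 54.8% → the monthly plan
Overall: the Premium plan 215/418 = 51.4%, the monthly plan 216/372 = 58.1% → the monthly plan
Neither sweeps: the Premium plan wins 1 of 4 groups, the monthly plan wins 3. The monthly plan wins overall but not every group — no Simpson reversal.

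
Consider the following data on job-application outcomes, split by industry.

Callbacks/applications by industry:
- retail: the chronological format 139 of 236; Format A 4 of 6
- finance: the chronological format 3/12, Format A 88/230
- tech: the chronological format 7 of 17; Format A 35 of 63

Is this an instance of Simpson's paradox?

Yes

Retail: the chronological format 139/236 = 58.9%, Format A 4/6 = 66.7% → Format A
Finance: the chronological format 3/12 = 25.0%, Format A 88/230 = 38.3% → Format A
Tech: the chronological format 7/17 = 41.2%, Format A 35/63 = 55.6% → Format A
Overall: the chronological format 149/265 = 56.2%, Format A 127/299 = 42.5% → the chronological format
Format A wins each industry group but the chronological format wins overall — the comparison reverses. Format A's applications skew toward finance, which has a lower base rate.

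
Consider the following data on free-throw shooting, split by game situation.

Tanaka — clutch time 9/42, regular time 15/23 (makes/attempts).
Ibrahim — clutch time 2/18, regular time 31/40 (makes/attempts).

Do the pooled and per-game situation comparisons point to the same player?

No

Clutch time: Tanaka 9/42 = 21.4%, Ibrahim 2/18 = 11.1% → Tanaka
Regular time: Tanaka 15/23 = 65.2%, Ibrahim 31/40 = 77.5% → Ibrahim
Overall: Tanaka 24/65 = 36.9%, Ibrahim 33/58 = 56.9% → Ibrahim
Neither sweeps: Tanaka wins 1 of 2 groups, Ibrahim wins 1. Ibrahim wins overall but not every group — no Simpson reversal.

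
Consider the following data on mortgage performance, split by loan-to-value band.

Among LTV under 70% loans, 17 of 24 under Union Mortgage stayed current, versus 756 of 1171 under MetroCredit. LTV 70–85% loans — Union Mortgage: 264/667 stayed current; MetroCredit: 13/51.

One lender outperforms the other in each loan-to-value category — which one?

Union Mortgage

LTV under 70%: Union Mortgage 17/24 = 70.8%, MetroCredit 756/1171 = 64.6% → Union Mortgage
LTV 70–85%: Union Mortgage 264/667 = 39.6%, MetroCredit 13/51 = 25.5% → Union Mortgage
Union Mortgage has the higher rate in both groups.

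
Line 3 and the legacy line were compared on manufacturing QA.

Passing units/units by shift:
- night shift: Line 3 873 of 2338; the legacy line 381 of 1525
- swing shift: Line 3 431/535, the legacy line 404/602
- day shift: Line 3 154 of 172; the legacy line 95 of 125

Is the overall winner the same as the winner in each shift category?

Night shift: Line 3 873/2338 = 37.3%, the legacy line 381/1525 = 25.0% → Line 3
Swing shift: Line 3 431/535 = 80.6%, the legacy line 404/602 = 67.1% → Line 3
Day shift: Line 3 154/172 = 89.5%, the legacy line 95/125 = 76.0% → Line 3
Overall: Line 3 1458/3045 = 47.9%, the legacy line 880/2252 = 39.1% → Line 3
Line 3 wins overall and in every shift group — no reversal.

Yes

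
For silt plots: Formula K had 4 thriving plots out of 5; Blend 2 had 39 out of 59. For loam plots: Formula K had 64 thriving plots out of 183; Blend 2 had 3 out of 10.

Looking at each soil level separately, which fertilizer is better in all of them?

Silt: Formula K 4/5 = 80.0%, Blend 2 39/59 = 66.1% → Formula K
Loam: Formula K 64/183 = 35.0%, Blend 2 3/10 = 30.0% → Formula K
Formula K has the higher rate in both groups.

Formula K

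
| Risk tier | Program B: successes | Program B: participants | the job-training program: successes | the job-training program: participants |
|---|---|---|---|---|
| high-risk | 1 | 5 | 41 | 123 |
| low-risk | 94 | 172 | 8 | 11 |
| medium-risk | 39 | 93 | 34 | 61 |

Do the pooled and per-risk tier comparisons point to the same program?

No

High-risk: Program B 1/5 = 20.0%, the job-training program 41/123 = 33.3% → the job-training program
Low-risk: Program B 94/172 = 54.7%, the job-training program 8/11 = 72.7% → the job-training program
Medium-risk: Program B 39/93 = 41.9%, the job-training program 34/61 = 55.7% → the job-training program
Overall: Program B 134/270 = 49.6%, the job-training program 83/195 = 42.6% → Program B
The job-training program wins each risk group but Program B wins overall — the comparison reverses. The job-training program's participants skew toward high-risk, which has a lower base rate.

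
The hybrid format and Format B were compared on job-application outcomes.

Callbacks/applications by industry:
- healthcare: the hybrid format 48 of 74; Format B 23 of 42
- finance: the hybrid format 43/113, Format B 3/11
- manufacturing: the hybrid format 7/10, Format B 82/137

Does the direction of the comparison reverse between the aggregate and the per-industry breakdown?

Healthcare: the hybrid format 48/74 = 64.9%, Format B 23/42 = 54.8% → the hybrid format
Finance: the hybrid format 43/113 = 38.1%, Format B 3/11 = 27.3% → the hybrid format
Manufacturing: the hybrid format 7/10 = 70.0%, Format B 82/137 = 59.9% → the hybrid format
Overall: the hybrid format 98/197 = 49.7%, Format B 108/190 = 56.8% → Format B
The hybrid format wins each industry group but Format B wins overall — the comparison reverses. The hybrid format's applications skew toward finance, which has a lower base rate.

Yes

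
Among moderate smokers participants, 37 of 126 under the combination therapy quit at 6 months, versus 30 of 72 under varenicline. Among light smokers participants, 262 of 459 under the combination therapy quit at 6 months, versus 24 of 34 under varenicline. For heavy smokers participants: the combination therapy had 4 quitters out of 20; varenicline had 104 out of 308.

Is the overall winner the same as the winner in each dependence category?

No

Moderate smokers: the combination therapy 37/126 = 29.4%, varenicline 30/72 = 41.7% → varenicline
Light smokers: the combination therapy 262/459 = 57.1%, varenicline 24/34 = 70.6% → varenicline
Heavy smokers: the combination therapy 4/20 = 20.0%, varenicline 104/308 = 33.8% → varenicline
Overall: the combination therapy 303/605 = 50.1%, varenicline 158/414 = 38.2% → the combination therapy
Varenicline wins each dependence group but the combination therapy wins overall — the comparison reverses. Varenicline's participants skew toward heavy smokers, which has a lower base rate.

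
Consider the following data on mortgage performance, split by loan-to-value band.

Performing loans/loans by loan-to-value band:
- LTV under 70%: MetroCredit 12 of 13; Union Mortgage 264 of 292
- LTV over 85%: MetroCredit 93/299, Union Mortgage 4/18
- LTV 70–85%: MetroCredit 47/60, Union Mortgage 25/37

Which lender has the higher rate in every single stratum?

LTV under 70%: MetroCredit 12/13 = 92.3%, Union Mortgage 264/292 = 90.4% → MetroCredit
LTV over 85%: MetroCredit 93/299 = 31.1%, Union Mortgage 4/18 = 22.2% → MetroCredit
LTV 70–85%: MetroCredit 47/60 = 78.3%, Union Mortgage 25/37 = 67.6% → MetroCredit
MetroCredit has the higher rate in all 3 groups.

MetroCredit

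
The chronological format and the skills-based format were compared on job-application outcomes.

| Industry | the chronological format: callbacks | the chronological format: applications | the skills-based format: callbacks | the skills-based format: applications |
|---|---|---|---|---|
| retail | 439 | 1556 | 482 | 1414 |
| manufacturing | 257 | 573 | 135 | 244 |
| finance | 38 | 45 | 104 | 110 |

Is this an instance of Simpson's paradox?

No

Retail: the chronological format 439/1556 = 28.2%, the skills-based format 482/1414 = 34.1% → the skills-based format
Manufacturing: the chronological format 257/573 = 44.9%, the skills-based format 135/244 = 55.3% → the skills-based format
Finance: the chronological format 38/45 = 84.4%, the skills-based format 104/110 = 94.5% → the skills-based format
Overall: the chronological format 734/2174 = 33.8%, the skills-based format 721/1768 = 40.8% → the skills-based format
The skills-based format wins overall and in every industry group — no reversal.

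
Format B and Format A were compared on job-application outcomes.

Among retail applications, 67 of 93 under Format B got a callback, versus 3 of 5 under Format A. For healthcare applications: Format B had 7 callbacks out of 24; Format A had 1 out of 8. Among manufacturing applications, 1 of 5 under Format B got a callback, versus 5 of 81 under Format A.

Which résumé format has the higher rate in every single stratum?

Retail: Format B 67/93 = 72.0%, Format A 3/5 = 60.0% → Format B
Healthcare: Format B 7/24 = 29.2%, Format A 1/8 = 12.5% → Format B
Manufacturing: Format B 1/5 = 20.0%, Format A 5/81 = 6.2% → Format B
Format B has the higher rate in all 3 groups.

Format B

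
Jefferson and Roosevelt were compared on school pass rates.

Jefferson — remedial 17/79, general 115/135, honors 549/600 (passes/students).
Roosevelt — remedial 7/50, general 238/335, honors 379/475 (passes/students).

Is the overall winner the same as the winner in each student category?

Remedial: Jefferson 17/79 = 21.5%, Roosevelt 7/50 = 14.0% → Jefferson
General: Jefferson 115/135 = 85.2%, Roosevelt 238/335 = 71.0% → Jefferson
Honors: Jefferson 549/600 = 91.5%, Roosevelt 379/475 = 79.8% → Jefferson
Overall: Jefferson 681/814 = 83.7%, Roosevelt 624/860 = 72.6% → Jefferson
Jefferson wins overall and in every student group — no reversal.

Yes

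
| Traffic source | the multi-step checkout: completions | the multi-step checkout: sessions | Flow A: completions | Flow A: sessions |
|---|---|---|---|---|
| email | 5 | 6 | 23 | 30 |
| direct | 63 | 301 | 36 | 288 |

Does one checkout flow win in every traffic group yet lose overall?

Email: the multi-step checkout 5/6 = 83.3%, Flow A 23/30 = 76.7% → the multi-step checkout
Direct: the multi-step checkout 63/301 = 20.9%, Flow A 36/288 = 12.5% → the multi-step checkout
Overall: the multi-step checkout 68/307 = 22.1%, Flow A 59/318 = 18.6% → the multi-step checkout
The multi-step checkout wins overall and in every traffic group — no reversal.

No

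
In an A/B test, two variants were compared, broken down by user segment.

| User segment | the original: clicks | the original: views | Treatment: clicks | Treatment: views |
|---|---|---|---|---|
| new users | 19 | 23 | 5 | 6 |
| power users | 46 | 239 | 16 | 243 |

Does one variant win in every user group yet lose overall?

No

New users: the original 19/23 = 82.6%, Treatment 5/6 = 83.3% → Treatment
Power users: the original 46/239 = 19.2%, Treatment 16/243 = 6.6% → the original
Overall: the original 65/262 = 24.8%, Treatment 21/249 = 8.4% → the original
Neither sweeps: the original wins 1 of 2 groups, Treatment wins 1. The original wins overall but not every group — no Simpson reversal.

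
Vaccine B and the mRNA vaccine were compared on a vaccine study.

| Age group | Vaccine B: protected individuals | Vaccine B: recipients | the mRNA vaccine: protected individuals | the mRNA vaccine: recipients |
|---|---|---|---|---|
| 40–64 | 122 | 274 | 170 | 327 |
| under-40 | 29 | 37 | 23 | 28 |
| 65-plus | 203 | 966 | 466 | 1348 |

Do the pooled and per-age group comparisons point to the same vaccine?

Yes

40–64: Vaccine B 122/274 = 44.5%, the mRNA vaccine 170/327 = 52.0% → the mRNA vaccine
Under-40: Vaccine B 29/37 = 78.4%, the mRNA vaccine 23/28 = 82.1% → the mRNA vaccine
65-plus: Vaccine B 203/966 = 21.0%, the mRNA vaccine 466/1348 = 34.6% → the mRNA vaccine
Overall: Vaccine B 354/1277 = 27.7%, the mRNA vaccine 659/1703 = 38.7% → the mRNA vaccine
The mRNA vaccine wins overall and in every age group — no reversal.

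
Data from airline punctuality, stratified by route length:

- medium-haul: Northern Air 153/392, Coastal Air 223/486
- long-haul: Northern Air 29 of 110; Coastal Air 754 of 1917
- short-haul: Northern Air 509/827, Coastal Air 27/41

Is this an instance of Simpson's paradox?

Medium-haul: Northern Air 153/392 = 39.0%, Coastal Air 223/486 = 45.9% → Coastal Air
Long-haul: Northern Air 29/110 = 26.4%, Coastal Air 754/1917 = 39.3% → Coastal Air
Short-haul: Northern Air 509/827 = 61.5%, Coastal Air 27/41 = 65.9% → Coastal Air
Overall: Northern Air 691/1329 = 52.0%, Coastal Air 1004/2444 = 41.1% → Northern Air
Coastal Air wins each route group but Northern Air wins overall — the comparison reverses. Coastal Air's flights skew toward long-haul, which has a lower base rate.

Yes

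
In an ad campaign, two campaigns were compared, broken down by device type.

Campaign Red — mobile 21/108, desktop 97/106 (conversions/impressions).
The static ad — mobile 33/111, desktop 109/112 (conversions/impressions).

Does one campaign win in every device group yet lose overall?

Mobile: Campaign Red 21/108 = 19.4%, the static ad 33/111 = 29.7% → the static ad
Desktop: Campaign Red 97/106 = 91.5%, the static ad 109/112 = 97.3% → the static ad
Overall: Campaign Red 118/214 = 55.1%, the static ad 142/223 = 63.7% → the static ad
The static ad wins overall and in every device group — no reversal.

No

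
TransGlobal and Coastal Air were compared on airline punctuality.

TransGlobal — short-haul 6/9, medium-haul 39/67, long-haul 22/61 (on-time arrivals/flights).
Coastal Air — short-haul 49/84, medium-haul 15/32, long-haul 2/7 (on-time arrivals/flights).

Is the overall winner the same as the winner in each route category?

Short-haul: TransGlobal 6/9 = 66.7%, Coastal Air 49/84 = 58.3% → TransGlobal
Medium-haul: TransGlobal 39/67 = 58.2%, Coastal Air 15/32 = 46.9% → TransGlobal
Long-haul: TransGlobal 22/61 = 36.1%, Coastal Air 2/7 = 28.6% → TransGlobal
Overall: TransGlobal 67/137 = 48.9%, Coastal Air 66/123 = 53.7% → Coastal Air
TransGlobal wins each route group but Coastal Air wins overall — the comparison reverses. TransGlobal's flights skew toward long-haul, which has a lower base rate.

No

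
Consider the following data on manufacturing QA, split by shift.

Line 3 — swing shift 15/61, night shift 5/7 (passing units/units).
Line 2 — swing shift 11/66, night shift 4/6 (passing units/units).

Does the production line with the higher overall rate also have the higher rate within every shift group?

Swing shift: Line 3 15/61 = 24.6%, Line 2 11/66 = 16.7% → Line 3
Night shift: Line 3 5/7 = 71.4%, Line 2 4/6 = 66.7% → Line 3
Overall: Line 3 20/68 = 29.4%, Line 2 15/72 = 20.8% → Line 3
Line 3 wins overall and in every shift group — no reversal.

Yes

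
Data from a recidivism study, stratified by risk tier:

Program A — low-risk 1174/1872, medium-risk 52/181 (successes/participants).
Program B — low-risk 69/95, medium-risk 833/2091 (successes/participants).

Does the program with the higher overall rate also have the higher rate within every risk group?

Low-risk: Program A 1174/1872 = 62.7%, Program B 69/95 = 72.6% → Program B
Medium-risk: Program A 52/181 = 28.7%, Program B 833/2091 = 39.8% → Program B
Overall: Program A 1226/2053 = 59.7%, Program B 902/2186 = 41.3% → Program A
Program B wins each risk group but Program A wins overall — the comparison reverses. Program B's participants skew toward medium-risk, which has a lower base rate.

No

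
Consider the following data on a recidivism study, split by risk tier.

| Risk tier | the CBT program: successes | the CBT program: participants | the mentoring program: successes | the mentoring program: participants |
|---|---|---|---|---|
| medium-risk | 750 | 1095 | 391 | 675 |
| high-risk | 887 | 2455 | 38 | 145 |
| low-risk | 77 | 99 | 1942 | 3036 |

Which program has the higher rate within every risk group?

the CBT program

Medium-risk: the CBT program 750/1095 = 68.5%, the mentoring program 391/675 = 57.9% → the CBT program
High-risk: the CBT program 887/2455 = 36.1%, the mentoring program 38/145 = 26.2% → the CBT program
Low-risk: the CBT program 77/99 = 77.8%, the mentoring program 1942/3036 = 64.0% → the CBT program
The CBT program has the higher rate in all 3 groups.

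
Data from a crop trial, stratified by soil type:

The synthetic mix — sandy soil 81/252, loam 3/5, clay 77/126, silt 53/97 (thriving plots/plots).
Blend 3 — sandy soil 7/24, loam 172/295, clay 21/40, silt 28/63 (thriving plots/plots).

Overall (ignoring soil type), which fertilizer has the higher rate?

Sandy soil: the synthetic mix 81/252 = 32.1%, Blend 3 7/24 = 29.2% → the synthetic mix
Loam: the synthetic mix 3/5 = 60.0%, Blend 3 172/295 = 58.3% → the synthetic mix
Clay: the synthetic mix 77/126 = 61.1%, Blend 3 21/40 = 52.5% → the synthetic mix
Silt: the synthetic mix 53/97 = 54.6%, Blend 3 28/63 = 44.4% → the synthetic mix
Overall: the synthetic mix 214/480 = 44.6%, Blend 3 228/422 = 54.0% → Blend 3
(The synthetic mix wins every soil group but Blend 3 wins overall — the synthetic mix's plots skew toward the low-rate sandy soil group.)

Blend 3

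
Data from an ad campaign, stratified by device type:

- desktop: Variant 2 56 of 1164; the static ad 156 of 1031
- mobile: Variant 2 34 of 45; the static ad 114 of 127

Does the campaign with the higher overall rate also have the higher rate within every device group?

Yes

Desktop: Variant 2 56/1164 = 4.8%, the static ad 156/1031 = 15.1% → the static ad
Mobile: Variant 2 34/45 = 75.6%, the static ad 114/127 = 89.8% → the static ad
Overall: Variant 2 90/1209 = 7.4%, the static ad 270/1158 = 23.3% → the static ad
The static ad wins overall and in every device group — no reversal.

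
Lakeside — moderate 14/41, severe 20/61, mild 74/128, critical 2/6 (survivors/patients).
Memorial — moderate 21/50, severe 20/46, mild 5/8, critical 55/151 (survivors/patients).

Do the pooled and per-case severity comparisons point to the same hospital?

No

Moderate: Lakeside 14/41 = 34.1%, Memorial 21/50 = 42.0% → Memorial
Severe: Lakeside 20/61 = 32.8%, Memorial 20/46 = 43.5% → Memorial
Mild: Lakeside 74/128 = 57.8%, Memorial 5/8 = 62.5% → Memorial
Critical: Lakeside 2/6 = 33.3%, Memorial 55/151 = 36.4% → Memorial
Overall: Lakeside 110/236 = 46.6%, Memorial 101/255 = 39.6% → Lakeside
Memorial wins each case group but Lakeside wins overall — the comparison reverses. Memorial's patients skew toward critical, which has a lower base rate.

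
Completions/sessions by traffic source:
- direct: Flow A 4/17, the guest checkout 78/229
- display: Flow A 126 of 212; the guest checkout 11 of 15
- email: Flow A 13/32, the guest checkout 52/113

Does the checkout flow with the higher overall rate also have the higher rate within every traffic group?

No

Direct: Flow A 4/17 = 23.5%, the guest checkout 78/229 = 34.1% → the guest checkout
Display: Flow A 126/212 = 59.4%, the guest checkout 11/15 = 73.3% → the guest checkout
Email: Flow A 13/32 = 40.6%, the guest checkout 52/113 = 46.0% → the guest checkout
Overall: Flow A 143/261 = 54.8%, the guest checkout 141/357 = 39.5% → Flow A
The guest checkout wins each traffic group but Flow A wins overall — the comparison reverses. The guest checkout's sessions skew toward direct, which has a lower base rate.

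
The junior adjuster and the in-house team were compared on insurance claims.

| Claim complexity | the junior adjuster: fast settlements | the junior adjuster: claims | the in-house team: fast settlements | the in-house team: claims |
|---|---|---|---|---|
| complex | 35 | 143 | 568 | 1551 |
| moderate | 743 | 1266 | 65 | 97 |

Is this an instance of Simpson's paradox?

Complex: the junior adjuster 35/143 = 24.5%, the in-house team 568/1551 = 36.6% → the in-house team
Moderate: the junior adjuster 743/1266 = 58.7%, the in-house team 65/97 = 67.0% → the in-house team
Overall: the junior adjuster 778/1409 = 55.2%, the in-house team 633/1648 = 38.4% → the junior adjuster
The in-house team wins each claim group but the junior adjuster wins overall — the comparison reverses. The in-house team's claims skew toward complex, which has a lower base rate.

Yes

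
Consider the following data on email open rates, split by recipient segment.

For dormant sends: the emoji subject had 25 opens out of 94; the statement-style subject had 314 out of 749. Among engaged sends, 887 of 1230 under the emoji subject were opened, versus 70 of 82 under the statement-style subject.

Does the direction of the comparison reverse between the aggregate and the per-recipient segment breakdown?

Yes

Dormant: the emoji subject 25/94 = 26.6%, the statement-style subject 314/749 = 41.9% → the statement-style subject
Engaged: the emoji subject 887/1230 = 72.1%, the statement-style subject 70/82 = 85.4% → the statement-style subject
Overall: the emoji subject 912/1324 = 68.9%, the statement-style subject 384/831 = 46.2% → the emoji subject
The statement-style subject wins each recipient group but the emoji subject wins overall — the comparison reverses. The statement-style subject's sends skew toward dormant, which has a lower base rate.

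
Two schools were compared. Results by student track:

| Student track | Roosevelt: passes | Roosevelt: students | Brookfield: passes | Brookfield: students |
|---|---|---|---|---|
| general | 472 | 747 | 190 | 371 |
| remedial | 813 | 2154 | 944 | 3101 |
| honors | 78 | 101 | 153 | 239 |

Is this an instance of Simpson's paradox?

General: Roosevelt 472/747 = 63.2%, Brookfield 190/371 = 51.2% → Roosevelt
Remedial: Roosevelt 813/2154 = 37.7%, Brookfield 944/3101 = 30.4% → Roosevelt
Honors: Roosevelt 78/101 = 77.2%, Brookfield 153/239 = 64.0% → Roosevelt
Overall: Roosevelt 1363/3002 = 45.4%, Brookfield 1287/3711 = 34.7% → Roosevelt
Roosevelt wins overall and in every student group — no reversal.

No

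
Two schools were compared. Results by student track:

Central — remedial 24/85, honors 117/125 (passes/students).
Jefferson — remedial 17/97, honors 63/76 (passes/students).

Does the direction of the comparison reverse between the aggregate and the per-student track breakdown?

Remedial: Central 24/85 = 28.2%, Jefferson 17/97 = 17.5% → Central
Honors: Central 117/125 = 93.6%, Jefferson 63/76 = 82.9% → Central
Overall: Central 141/210 = 67.1%, Jefferson 80/173 = 46.2% → Central
Central wins overall and in every student group — no reversal.

No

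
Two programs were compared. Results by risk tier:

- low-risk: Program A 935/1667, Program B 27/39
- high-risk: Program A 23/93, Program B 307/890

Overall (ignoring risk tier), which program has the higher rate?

Low-risk: Program A 935/1667 = 56.1%, Program B 27/39 = 69.2% → Program B
High-risk: Program A 23/93 = 24.7%, Program B 307/890 = 34.5% → Program B
Overall: Program A 958/1760 = 54.4%, Program B 334/929 = 36.0% → Program A
(Program B wins every risk group but Program A wins overall — Program B's participants skew toward the low-rate high-risk group.)

Program A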